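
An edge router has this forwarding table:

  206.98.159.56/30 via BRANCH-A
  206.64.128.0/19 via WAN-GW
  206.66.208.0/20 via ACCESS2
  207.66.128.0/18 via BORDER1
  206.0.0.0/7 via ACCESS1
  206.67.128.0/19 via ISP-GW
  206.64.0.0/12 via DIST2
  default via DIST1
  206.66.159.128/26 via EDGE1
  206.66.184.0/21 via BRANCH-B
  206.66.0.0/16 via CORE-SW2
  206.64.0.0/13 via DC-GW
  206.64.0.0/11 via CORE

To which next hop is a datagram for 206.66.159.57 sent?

CORE-SW2

Routes whose prefix contains 206.66.159.57:
  0.0.0.0/0 (default, matches everything) -> DIST1
  206.0.0.0/7 (206.0.0.0 - 207.255.255.255) -> ACCESS1
  206.64.0.0/11 (206.64.0.0 - 206.95.255.255) -> CORE
  206.64.0.0/12 (206.64.0.0 - 206.79.255.255) -> DIST2
  206.64.0.0/13 (206.64.0.0 - 206.71.255.255) -> DC-GW
  206.66.0.0/16 (206.66.0.0 - 206.66.255.255) -> CORE-SW2
More-specific entries that do NOT match:
  206.98.159.56/30 (206.98.159.56 - 206.98.159.59) does not contain 206.66.159.57
  206.66.159.128/26 (206.66.159.128 - 206.66.159.191) does not contain 206.66.159.57
  206.66.184.0/21 (206.66.184.0 - 206.66.191.255) does not contain 206.66.159.57
  206.66.208.0/20 (206.66.208.0 - 206.66.223.255) does not contain 206.66.159.57
  206.64.128.0/19 (206.64.128.0 - 206.64.159.255) does not contain 206.66.159.57
  206.67.128.0/19 (206.67.128.0 - 206.67.159.255) does not contain 206.66.159.57
  207.66.128.0/18 (207.66.128.0 - 207.66.191.255) does not contain 206.66.159.57
Longest matching prefix is /16 -> next hop CORE-SW2.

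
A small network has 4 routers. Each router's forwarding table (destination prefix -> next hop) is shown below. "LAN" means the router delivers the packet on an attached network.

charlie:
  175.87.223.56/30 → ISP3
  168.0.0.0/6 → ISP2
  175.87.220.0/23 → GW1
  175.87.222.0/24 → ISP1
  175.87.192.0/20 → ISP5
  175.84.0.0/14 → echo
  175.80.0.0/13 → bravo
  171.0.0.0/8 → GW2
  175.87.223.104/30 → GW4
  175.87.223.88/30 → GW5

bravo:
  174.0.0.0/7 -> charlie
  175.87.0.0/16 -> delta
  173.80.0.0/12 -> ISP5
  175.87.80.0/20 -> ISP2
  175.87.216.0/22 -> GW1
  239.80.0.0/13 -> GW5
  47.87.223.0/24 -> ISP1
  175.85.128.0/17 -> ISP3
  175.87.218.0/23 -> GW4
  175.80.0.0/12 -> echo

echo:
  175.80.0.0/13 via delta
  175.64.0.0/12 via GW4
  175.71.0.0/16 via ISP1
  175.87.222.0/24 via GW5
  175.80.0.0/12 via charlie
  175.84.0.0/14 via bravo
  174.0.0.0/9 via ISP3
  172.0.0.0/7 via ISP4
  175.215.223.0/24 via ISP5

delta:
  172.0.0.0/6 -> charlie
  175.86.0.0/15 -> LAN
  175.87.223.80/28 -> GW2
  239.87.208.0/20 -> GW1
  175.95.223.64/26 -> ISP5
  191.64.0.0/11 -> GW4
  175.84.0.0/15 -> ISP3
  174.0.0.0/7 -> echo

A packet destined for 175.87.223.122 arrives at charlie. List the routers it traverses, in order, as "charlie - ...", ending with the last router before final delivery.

charlie - echo - bravo - delta

At charlie: longest match for 175.87.223.122 is 175.84.0.0/14 -> echo
At echo: longest match for 175.87.223.122 is 175.84.0.0/14 -> bravo
At bravo: longest match for 175.87.223.122 is 175.87.0.0/16 -> delta
At delta: longest match for 175.87.223.122 is 175.86.0.0/15 -> LAN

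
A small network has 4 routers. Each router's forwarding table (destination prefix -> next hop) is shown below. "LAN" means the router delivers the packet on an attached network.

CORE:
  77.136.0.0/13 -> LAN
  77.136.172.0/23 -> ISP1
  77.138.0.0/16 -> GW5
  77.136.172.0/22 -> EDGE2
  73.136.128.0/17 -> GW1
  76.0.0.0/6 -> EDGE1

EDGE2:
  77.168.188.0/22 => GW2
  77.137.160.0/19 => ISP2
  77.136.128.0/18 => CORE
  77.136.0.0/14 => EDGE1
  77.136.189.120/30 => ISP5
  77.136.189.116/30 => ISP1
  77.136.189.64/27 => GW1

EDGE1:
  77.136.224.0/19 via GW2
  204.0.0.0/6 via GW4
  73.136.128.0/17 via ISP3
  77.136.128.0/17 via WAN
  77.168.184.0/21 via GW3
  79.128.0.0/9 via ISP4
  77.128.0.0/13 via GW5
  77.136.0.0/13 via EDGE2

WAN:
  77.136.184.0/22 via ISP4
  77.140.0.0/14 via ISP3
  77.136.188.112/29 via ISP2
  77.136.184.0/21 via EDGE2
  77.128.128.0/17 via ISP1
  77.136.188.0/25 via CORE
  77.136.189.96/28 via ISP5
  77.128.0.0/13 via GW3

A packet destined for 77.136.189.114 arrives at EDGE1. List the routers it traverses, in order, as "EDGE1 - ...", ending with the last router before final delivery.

EDGE1 - WAN - EDGE2 - CORE

At EDGE1: longest match for 77.136.189.114 is 77.136.128.0/17 -> WAN
At WAN: longest match for 77.136.189.114 is 77.136.184.0/21 -> EDGE2
At EDGE2: longest match for 77.136.189.114 is 77.136.128.0/18 -> CORE
At CORE: longest match for 77.136.189.114 is 77.136.0.0/13 -> LAN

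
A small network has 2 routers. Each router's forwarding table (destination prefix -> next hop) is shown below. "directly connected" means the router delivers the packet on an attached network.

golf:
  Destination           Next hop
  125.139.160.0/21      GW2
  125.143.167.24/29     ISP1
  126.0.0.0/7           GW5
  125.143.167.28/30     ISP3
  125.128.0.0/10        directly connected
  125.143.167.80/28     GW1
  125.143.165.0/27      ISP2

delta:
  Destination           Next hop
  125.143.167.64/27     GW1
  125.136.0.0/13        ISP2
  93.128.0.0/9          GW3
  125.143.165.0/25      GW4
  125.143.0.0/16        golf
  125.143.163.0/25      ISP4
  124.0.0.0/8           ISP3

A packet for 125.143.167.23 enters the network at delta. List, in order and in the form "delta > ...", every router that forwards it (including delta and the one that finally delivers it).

delta > golf

At delta: longest match for 125.143.167.23 is 125.143.0.0/16 -> golf
At golf: longest match for 125.143.167.23 is 125.128.0.0/10 -> directly connected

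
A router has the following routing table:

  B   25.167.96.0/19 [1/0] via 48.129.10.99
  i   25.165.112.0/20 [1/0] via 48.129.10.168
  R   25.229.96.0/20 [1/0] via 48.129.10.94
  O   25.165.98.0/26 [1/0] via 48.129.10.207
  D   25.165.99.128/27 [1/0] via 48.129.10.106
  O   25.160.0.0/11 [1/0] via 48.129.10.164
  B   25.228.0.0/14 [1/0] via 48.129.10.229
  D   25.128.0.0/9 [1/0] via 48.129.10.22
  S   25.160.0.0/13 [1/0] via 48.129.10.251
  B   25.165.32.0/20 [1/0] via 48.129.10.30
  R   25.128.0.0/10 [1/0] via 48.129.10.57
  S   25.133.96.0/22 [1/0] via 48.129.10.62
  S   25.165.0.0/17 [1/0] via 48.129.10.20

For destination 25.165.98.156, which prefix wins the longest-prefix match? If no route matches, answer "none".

25.165.0.0/17

Entries matching 25.165.98.156:
  25.128.0.0/9 (25.128.0.0 - 25.255.255.255)
  25.128.0.0/10 (25.128.0.0 - 25.191.255.255)
  25.160.0.0/11 (25.160.0.0 - 25.191.255.255)
  25.160.0.0/13 (25.160.0.0 - 25.167.255.255)
  25.165.0.0/17 (25.165.0.0 - 25.165.127.255)
Most specific is 25.165.0.0/17.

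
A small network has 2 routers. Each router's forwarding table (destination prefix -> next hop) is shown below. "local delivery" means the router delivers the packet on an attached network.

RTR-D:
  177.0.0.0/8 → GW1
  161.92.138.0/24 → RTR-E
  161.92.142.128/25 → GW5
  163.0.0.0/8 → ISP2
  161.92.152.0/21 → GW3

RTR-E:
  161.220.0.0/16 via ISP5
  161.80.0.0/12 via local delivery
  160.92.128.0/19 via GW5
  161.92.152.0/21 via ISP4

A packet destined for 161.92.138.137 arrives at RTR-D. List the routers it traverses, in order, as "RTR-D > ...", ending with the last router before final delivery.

At RTR-D: longest match for 161.92.138.137 is 161.92.138.0/24 -> RTR-E
At RTR-E: longest match for 161.92.138.137 is 161.80.0.0/12 -> local delivery

RTR-D > RTR-E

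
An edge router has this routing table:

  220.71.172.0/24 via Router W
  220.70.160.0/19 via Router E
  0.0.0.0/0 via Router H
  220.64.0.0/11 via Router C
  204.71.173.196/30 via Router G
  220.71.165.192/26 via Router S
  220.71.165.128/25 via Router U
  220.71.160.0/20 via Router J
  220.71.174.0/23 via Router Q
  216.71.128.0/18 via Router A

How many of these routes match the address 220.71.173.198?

3

Prefixes containing 220.71.173.198:
  0.0.0.0/0 (default, matches everything)
  220.64.0.0/11 (220.64.0.0 - 220.95.255.255)
  220.71.160.0/20 (220.71.160.0 - 220.71.175.255)
Total matching entries: 3.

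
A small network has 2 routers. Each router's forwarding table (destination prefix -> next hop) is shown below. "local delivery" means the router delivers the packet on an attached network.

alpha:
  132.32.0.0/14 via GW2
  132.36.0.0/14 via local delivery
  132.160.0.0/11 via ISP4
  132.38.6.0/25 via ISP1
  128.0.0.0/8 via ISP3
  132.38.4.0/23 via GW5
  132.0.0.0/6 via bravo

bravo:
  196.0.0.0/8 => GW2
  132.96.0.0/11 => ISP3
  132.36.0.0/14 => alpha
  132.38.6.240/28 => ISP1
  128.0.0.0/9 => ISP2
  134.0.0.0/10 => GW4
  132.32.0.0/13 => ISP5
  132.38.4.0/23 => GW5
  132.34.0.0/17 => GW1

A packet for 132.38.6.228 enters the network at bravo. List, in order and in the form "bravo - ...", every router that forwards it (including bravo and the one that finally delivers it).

bravo - alpha

At bravo: longest match for 132.38.6.228 is 132.36.0.0/14 -> alpha
At alpha: longest match for 132.38.6.228 is 132.36.0.0/14 -> local delivery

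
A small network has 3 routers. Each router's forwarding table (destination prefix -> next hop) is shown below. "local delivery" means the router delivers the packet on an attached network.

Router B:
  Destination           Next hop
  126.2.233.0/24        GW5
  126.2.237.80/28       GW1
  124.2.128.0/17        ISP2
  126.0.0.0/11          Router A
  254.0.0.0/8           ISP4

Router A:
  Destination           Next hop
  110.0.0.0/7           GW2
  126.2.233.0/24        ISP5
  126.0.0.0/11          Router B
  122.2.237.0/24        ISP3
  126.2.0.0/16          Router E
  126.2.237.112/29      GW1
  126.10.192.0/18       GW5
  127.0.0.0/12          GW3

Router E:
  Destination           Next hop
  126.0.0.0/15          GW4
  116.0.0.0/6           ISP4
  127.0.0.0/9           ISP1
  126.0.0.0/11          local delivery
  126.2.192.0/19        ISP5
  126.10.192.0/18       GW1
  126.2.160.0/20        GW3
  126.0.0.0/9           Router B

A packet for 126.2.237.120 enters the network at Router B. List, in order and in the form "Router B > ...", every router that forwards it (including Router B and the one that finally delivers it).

At Router B: longest match for 126.2.237.120 is 126.0.0.0/11 -> Router A
At Router A: longest match for 126.2.237.120 is 126.2.0.0/16 -> Router E
At Router E: longest match for 126.2.237.120 is 126.0.0.0/11 -> local delivery

Router B > Router A > Router E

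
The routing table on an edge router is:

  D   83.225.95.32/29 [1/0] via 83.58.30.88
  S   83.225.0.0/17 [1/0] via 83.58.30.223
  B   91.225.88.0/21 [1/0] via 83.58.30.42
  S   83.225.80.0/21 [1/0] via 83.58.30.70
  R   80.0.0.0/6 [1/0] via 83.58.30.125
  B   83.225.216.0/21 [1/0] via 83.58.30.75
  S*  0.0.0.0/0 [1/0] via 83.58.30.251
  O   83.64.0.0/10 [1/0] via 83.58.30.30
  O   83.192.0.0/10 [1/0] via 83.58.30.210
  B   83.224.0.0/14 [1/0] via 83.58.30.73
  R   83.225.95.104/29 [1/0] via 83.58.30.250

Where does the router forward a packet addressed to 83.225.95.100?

Routes whose prefix contains 83.225.95.100:
  0.0.0.0/0 (default, matches everything) -> 83.58.30.251
  80.0.0.0/6 (80.0.0.0 - 83.255.255.255) -> 83.58.30.125
  83.192.0.0/10 (83.192.0.0 - 83.255.255.255) -> 83.58.30.210
  83.224.0.0/14 (83.224.0.0 - 83.227.255.255) -> 83.58.30.73
  83.225.0.0/17 (83.225.0.0 - 83.225.127.255) -> 83.58.30.223
More-specific entries that do NOT match:
  83.225.95.32/29 (83.225.95.32 - 83.225.95.39) does not contain 83.225.95.100
  83.225.95.104/29 (83.225.95.104 - 83.225.95.111) does not contain 83.225.95.100
  91.225.88.0/21 (91.225.88.0 - 91.225.95.255) does not contain 83.225.95.100
  83.225.80.0/21 (83.225.80.0 - 83.225.87.255) does not contain 83.225.95.100
  83.225.216.0/21 (83.225.216.0 - 83.225.223.255) does not contain 83.225.95.100
Longest matching prefix is /17 -> next hop 83.58.30.223.

83.58.30.223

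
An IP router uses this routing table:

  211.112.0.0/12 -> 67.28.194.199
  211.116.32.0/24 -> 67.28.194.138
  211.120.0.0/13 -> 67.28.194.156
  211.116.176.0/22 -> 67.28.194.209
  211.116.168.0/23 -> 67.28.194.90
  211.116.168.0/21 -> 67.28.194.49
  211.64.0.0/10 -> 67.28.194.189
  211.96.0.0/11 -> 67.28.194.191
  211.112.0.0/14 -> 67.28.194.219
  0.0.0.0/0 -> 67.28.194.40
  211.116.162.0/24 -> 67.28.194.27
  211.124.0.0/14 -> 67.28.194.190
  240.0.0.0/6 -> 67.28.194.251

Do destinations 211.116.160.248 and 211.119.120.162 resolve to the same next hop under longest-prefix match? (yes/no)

yes

211.116.160.248: longest match 211.112.0.0/12 -> 67.28.194.199
211.119.120.162: longest match 211.112.0.0/12 -> 67.28.194.199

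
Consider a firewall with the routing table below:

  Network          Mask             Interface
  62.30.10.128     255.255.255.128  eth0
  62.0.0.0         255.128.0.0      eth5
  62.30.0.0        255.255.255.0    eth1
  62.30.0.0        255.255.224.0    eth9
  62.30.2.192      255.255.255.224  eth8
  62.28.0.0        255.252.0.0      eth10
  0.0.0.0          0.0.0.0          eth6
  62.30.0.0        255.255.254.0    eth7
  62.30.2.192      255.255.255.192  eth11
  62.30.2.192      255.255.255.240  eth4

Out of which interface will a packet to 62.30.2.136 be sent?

eth9

Routes whose prefix contains 62.30.2.136:
  0.0.0.0/0 (default, matches everything) -> eth6
  62.0.0.0/9 (62.0.0.0 - 62.127.255.255) -> eth5
  62.28.0.0/14 (62.28.0.0 - 62.31.255.255) -> eth10
  62.30.0.0/19 (62.30.0.0 - 62.30.31.255) -> eth9
More-specific entries that do NOT match:
  62.30.2.192/28 (62.30.2.192 - 62.30.2.207) does not contain 62.30.2.136
  62.30.2.192/27 (62.30.2.192 - 62.30.2.223) does not contain 62.30.2.136
  62.30.2.192/26 (62.30.2.192 - 62.30.2.255) does not contain 62.30.2.136
  62.30.10.128/25 (62.30.10.128 - 62.30.10.255) does not contain 62.30.2.136
  62.30.0.0/24 (62.30.0.0 - 62.30.0.255) does not contain 62.30.2.136
  62.30.0.0/23 (62.30.0.0 - 62.30.1.255) does not contain 62.30.2.136
Longest matching prefix is /19 -> interface eth9.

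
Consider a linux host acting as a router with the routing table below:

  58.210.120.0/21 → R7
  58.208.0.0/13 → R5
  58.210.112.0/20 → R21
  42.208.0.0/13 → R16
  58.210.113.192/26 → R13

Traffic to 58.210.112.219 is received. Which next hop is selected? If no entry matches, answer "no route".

Routes whose prefix contains 58.210.112.219:
  58.208.0.0/13 (58.208.0.0 - 58.215.255.255) -> R5
  58.210.112.0/20 (58.210.112.0 - 58.210.127.255) -> R21
More-specific entries that do NOT match:
  58.210.113.192/26 (58.210.113.192 - 58.210.113.255) does not contain 58.210.112.219
  58.210.120.0/21 (58.210.120.0 - 58.210.127.255) does not contain 58.210.112.219
Longest matching prefix is /20 -> next hop R21.

R21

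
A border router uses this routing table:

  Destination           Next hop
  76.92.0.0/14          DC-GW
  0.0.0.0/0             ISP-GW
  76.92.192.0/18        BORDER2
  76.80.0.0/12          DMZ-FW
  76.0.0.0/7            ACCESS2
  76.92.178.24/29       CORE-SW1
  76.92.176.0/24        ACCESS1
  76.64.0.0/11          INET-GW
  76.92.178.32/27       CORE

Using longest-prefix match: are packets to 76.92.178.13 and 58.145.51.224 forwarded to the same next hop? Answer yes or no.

no

76.92.178.13: longest match 76.92.0.0/14 -> DC-GW
58.145.51.224: longest match 0.0.0.0/0 -> ISP-GW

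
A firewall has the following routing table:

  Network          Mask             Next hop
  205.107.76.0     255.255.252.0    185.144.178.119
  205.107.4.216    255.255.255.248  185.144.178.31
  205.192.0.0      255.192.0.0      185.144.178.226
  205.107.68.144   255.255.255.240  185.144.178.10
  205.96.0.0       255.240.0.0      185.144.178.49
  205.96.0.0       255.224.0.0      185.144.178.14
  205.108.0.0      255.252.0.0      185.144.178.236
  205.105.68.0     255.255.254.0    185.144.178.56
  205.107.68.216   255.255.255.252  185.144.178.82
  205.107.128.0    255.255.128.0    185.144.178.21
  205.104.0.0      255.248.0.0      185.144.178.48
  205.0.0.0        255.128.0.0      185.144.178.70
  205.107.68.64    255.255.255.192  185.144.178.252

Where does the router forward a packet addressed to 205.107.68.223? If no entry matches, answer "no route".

Routes whose prefix contains 205.107.68.223:
  205.0.0.0/9 (205.0.0.0 - 205.127.255.255) -> 185.144.178.70
  205.96.0.0/11 (205.96.0.0 - 205.127.255.255) -> 185.144.178.14
  205.96.0.0/12 (205.96.0.0 - 205.111.255.255) -> 185.144.178.49
  205.104.0.0/13 (205.104.0.0 - 205.111.255.255) -> 185.144.178.48
More-specific entries that do NOT match:
  205.107.68.216/30 (205.107.68.216 - 205.107.68.219) does not contain 205.107.68.223
  205.107.4.216/29 (205.107.4.216 - 205.107.4.223) does not contain 205.107.68.223
  205.107.68.144/28 (205.107.68.144 - 205.107.68.159) does not contain 205.107.68.223
  205.107.68.64/26 (205.107.68.64 - 205.107.68.127) does not contain 205.107.68.223
  205.105.68.0/23 (205.105.68.0 - 205.105.69.255) does not contain 205.107.68.223
  205.107.76.0/22 (205.107.76.0 - 205.107.79.255) does not contain 205.107.68.223
  205.107.128.0/17 (205.107.128.0 - 205.107.255.255) does not contain 205.107.68.223
  205.108.0.0/14 (205.108.0.0 - 205.111.255.255) does not contain 205.107.68.223
Longest matching prefix is /13 -> next hop 185.144.178.48.

185.144.178.48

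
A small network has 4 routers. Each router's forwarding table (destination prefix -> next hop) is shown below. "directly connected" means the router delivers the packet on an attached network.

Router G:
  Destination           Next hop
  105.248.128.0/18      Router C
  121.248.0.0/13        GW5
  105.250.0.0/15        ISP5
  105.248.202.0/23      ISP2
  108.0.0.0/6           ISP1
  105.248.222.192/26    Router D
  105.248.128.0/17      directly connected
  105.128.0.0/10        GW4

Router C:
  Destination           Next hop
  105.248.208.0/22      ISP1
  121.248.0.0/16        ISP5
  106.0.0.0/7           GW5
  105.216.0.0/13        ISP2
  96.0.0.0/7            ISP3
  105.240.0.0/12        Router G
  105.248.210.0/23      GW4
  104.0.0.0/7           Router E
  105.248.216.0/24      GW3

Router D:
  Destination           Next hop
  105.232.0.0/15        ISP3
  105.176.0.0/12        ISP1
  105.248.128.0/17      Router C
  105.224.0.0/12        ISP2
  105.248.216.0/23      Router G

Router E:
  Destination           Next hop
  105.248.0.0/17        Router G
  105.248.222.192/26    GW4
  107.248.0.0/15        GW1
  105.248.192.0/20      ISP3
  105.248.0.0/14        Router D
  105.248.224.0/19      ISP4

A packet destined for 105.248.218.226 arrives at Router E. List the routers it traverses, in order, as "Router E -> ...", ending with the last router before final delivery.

At Router E: longest match for 105.248.218.226 is 105.248.0.0/14 -> Router D
At Router D: longest match for 105.248.218.226 is 105.248.128.0/17 -> Router C
At Router C: longest match for 105.248.218.226 is 105.240.0.0/12 -> Router G
At Router G: longest match for 105.248.218.226 is 105.248.128.0/17 -> directly connected

Router E -> Router D -> Router C -> Router G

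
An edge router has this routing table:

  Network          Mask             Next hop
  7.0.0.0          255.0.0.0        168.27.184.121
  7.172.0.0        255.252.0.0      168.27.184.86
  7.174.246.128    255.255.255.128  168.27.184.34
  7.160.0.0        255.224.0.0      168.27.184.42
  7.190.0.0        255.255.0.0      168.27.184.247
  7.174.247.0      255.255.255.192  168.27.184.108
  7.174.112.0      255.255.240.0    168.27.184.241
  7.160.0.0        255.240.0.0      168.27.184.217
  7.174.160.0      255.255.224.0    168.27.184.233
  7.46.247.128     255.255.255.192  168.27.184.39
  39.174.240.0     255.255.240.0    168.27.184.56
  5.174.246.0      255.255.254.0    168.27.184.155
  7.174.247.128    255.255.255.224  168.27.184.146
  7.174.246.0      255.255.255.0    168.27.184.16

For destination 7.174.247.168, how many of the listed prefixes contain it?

Prefixes containing 7.174.247.168:
  7.0.0.0/8 (7.0.0.0 - 7.255.255.255)
  7.160.0.0/11 (7.160.0.0 - 7.191.255.255)
  7.160.0.0/12 (7.160.0.0 - 7.175.255.255)
  7.172.0.0/14 (7.172.0.0 - 7.175.255.255)
Total matching entries: 4.

4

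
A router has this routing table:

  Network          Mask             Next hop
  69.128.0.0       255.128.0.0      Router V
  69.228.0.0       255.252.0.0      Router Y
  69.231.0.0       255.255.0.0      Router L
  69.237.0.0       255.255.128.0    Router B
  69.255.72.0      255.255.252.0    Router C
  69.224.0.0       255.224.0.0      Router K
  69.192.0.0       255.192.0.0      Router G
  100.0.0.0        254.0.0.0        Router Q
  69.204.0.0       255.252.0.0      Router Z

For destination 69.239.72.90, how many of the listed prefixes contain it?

3

Prefixes containing 69.239.72.90:
  69.128.0.0/9 (69.128.0.0 - 69.255.255.255)
  69.192.0.0/10 (69.192.0.0 - 69.255.255.255)
  69.224.0.0/11 (69.224.0.0 - 69.255.255.255)
Total matching entries: 3.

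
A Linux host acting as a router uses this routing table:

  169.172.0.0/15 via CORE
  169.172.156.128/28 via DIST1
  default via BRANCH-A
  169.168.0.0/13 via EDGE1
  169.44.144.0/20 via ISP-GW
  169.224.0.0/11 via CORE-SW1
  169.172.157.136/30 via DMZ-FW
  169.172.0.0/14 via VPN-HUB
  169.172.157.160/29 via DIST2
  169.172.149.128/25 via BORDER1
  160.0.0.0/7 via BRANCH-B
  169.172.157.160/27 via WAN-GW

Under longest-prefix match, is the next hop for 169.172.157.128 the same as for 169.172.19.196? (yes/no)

169.172.157.128: longest match 169.172.0.0/15 -> CORE
169.172.19.196: longest match 169.172.0.0/15 -> CORE

yes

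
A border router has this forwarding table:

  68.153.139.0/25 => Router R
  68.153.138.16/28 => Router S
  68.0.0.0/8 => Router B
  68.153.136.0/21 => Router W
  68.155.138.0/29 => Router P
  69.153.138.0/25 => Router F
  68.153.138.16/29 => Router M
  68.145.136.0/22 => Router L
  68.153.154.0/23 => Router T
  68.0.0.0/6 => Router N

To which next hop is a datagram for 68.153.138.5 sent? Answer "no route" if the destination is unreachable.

Routes whose prefix contains 68.153.138.5:
  68.0.0.0/6 (68.0.0.0 - 71.255.255.255) -> Router N
  68.0.0.0/8 (68.0.0.0 - 68.255.255.255) -> Router B
  68.153.136.0/21 (68.153.136.0 - 68.153.143.255) -> Router W
More-specific entries that do NOT match:
  68.155.138.0/29 (68.155.138.0 - 68.155.138.7) does not contain 68.153.138.5
  68.153.138.16/29 (68.153.138.16 - 68.153.138.23) does not contain 68.153.138.5
  68.153.138.16/28 (68.153.138.16 - 68.153.138.31) does not contain 68.153.138.5
  68.153.139.0/25 (68.153.139.0 - 68.153.139.127) does not contain 68.153.138.5
  69.153.138.0/25 (69.153.138.0 - 69.153.138.127) does not contain 68.153.138.5
  68.153.154.0/23 (68.153.154.0 - 68.153.155.255) does not contain 68.153.138.5
  68.145.136.0/22 (68.145.136.0 - 68.145.139.255) does not contain 68.153.138.5
Longest matching prefix is /21 -> next hop Router W.

Router W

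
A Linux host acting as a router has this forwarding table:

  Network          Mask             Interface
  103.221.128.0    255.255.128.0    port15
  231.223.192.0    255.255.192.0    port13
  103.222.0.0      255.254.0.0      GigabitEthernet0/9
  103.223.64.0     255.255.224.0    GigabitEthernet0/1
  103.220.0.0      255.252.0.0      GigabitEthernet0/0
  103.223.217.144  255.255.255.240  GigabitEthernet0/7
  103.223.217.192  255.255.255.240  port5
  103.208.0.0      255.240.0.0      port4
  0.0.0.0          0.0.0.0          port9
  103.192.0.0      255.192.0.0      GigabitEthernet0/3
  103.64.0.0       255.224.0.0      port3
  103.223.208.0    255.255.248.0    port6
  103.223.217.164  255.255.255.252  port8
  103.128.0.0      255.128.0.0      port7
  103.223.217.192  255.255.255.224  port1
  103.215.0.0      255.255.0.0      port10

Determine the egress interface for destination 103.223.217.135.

Routes whose prefix contains 103.223.217.135:
  0.0.0.0/0 (default, matches everything) -> port9
  103.128.0.0/9 (103.128.0.0 - 103.255.255.255) -> port7
  103.192.0.0/10 (103.192.0.0 - 103.255.255.255) -> GigabitEthernet0/3
  103.208.0.0/12 (103.208.0.0 - 103.223.255.255) -> port4
  103.220.0.0/14 (103.220.0.0 - 103.223.255.255) -> GigabitEthernet0/0
  103.222.0.0/15 (103.222.0.0 - 103.223.255.255) -> GigabitEthernet0/9
More-specific entries that do NOT match:
  103.223.217.164/30 (103.223.217.164 - 103.223.217.167) does not contain 103.223.217.135
  103.223.217.144/28 (103.223.217.144 - 103.223.217.159) does not contain 103.223.217.135
  103.223.217.192/28 (103.223.217.192 - 103.223.217.207) does not contain 103.223.217.135
  103.223.217.192/27 (103.223.217.192 - 103.223.217.223) does not contain 103.223.217.135
  103.223.208.0/21 (103.223.208.0 - 103.223.215.255) does not contain 103.223.217.135
  103.223.64.0/19 (103.223.64.0 - 103.223.95.255) does not contain 103.223.217.135
  231.223.192.0/18 (231.223.192.0 - 231.223.255.255) does not contain 103.223.217.135
  103.221.128.0/17 (103.221.128.0 - 103.221.255.255) does not contain 103.223.217.135
  103.215.0.0/16 (103.215.0.0 - 103.215.255.255) does not contain 103.223.217.135
Longest matching prefix is /15 -> interface GigabitEthernet0/9.

GigabitEthernet0/9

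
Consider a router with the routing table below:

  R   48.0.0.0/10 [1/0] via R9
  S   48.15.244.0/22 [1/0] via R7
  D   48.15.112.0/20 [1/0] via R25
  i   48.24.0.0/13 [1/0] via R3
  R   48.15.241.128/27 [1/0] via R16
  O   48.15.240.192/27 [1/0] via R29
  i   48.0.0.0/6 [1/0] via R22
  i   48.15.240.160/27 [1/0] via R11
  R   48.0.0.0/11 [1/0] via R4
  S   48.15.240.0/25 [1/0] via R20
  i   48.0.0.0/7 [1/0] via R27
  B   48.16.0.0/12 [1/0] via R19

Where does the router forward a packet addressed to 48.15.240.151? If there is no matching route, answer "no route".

R4

Routes whose prefix contains 48.15.240.151:
  48.0.0.0/6 (48.0.0.0 - 51.255.255.255) -> R22
  48.0.0.0/7 (48.0.0.0 - 49.255.255.255) -> R27
  48.0.0.0/10 (48.0.0.0 - 48.63.255.255) -> R9
  48.0.0.0/11 (48.0.0.0 - 48.31.255.255) -> R4
More-specific entries that do NOT match:
  48.15.241.128/27 (48.15.241.128 - 48.15.241.159) does not contain 48.15.240.151
  48.15.240.192/27 (48.15.240.192 - 48.15.240.223) does not contain 48.15.240.151
  48.15.240.160/27 (48.15.240.160 - 48.15.240.191) does not contain 48.15.240.151
  48.15.240.0/25 (48.15.240.0 - 48.15.240.127) does not contain 48.15.240.151
  48.15.244.0/22 (48.15.244.0 - 48.15.247.255) does not contain 48.15.240.151
  48.15.112.0/20 (48.15.112.0 - 48.15.127.255) does not contain 48.15.240.151
  48.24.0.0/13 (48.24.0.0 - 48.31.255.255) does not contain 48.15.240.151
  48.16.0.0/12 (48.16.0.0 - 48.31.255.255) does not contain 48.15.240.151
Longest matching prefix is /11 -> next hop R4.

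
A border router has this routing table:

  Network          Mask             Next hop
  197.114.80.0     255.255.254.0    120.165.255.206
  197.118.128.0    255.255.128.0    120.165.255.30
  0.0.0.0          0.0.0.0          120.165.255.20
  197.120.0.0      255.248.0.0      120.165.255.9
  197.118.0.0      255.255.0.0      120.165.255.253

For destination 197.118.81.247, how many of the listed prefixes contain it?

Prefixes containing 197.118.81.247:
  0.0.0.0/0 (default, matches everything)
  197.118.0.0/16 (197.118.0.0 - 197.118.255.255)
Total matching entries: 2.

2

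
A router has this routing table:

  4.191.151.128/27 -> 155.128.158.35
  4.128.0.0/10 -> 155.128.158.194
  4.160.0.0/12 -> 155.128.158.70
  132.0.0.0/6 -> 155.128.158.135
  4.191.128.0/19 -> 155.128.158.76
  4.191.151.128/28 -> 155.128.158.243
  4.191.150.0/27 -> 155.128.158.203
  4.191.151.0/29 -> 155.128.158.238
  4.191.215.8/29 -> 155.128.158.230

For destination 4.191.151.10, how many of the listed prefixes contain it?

Prefixes containing 4.191.151.10:
  4.128.0.0/10 (4.128.0.0 - 4.191.255.255)
  4.191.128.0/19 (4.191.128.0 - 4.191.159.255)
Total matching entries: 2.

2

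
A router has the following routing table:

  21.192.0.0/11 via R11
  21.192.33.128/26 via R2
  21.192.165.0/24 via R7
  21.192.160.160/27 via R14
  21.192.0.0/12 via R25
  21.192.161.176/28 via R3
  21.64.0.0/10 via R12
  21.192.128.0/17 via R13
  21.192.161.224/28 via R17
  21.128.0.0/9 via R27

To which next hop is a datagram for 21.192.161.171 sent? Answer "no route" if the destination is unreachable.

R13

Routes whose prefix contains 21.192.161.171:
  21.128.0.0/9 (21.128.0.0 - 21.255.255.255) -> R27
  21.192.0.0/11 (21.192.0.0 - 21.223.255.255) -> R11
  21.192.0.0/12 (21.192.0.0 - 21.207.255.255) -> R25
  21.192.128.0/17 (21.192.128.0 - 21.192.255.255) -> R13
More-specific entries that do NOT match:
  21.192.161.176/28 (21.192.161.176 - 21.192.161.191) does not contain 21.192.161.171
  21.192.161.224/28 (21.192.161.224 - 21.192.161.239) does not contain 21.192.161.171
  21.192.160.160/27 (21.192.160.160 - 21.192.160.191) does not contain 21.192.161.171
  21.192.33.128/26 (21.192.33.128 - 21.192.33.191) does not contain 21.192.161.171
  21.192.165.0/24 (21.192.165.0 - 21.192.165.255) does not contain 21.192.161.171
Longest matching prefix is /17 -> next hop R13.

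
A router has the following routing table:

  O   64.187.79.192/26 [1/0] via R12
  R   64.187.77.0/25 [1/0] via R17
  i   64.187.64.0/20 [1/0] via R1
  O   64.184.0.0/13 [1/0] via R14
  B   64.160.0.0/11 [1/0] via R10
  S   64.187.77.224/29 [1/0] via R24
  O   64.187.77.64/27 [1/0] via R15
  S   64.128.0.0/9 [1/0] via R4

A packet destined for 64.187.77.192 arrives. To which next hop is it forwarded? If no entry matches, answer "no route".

R1

Routes whose prefix contains 64.187.77.192:
  64.128.0.0/9 (64.128.0.0 - 64.255.255.255) -> R4
  64.160.0.0/11 (64.160.0.0 - 64.191.255.255) -> R10
  64.184.0.0/13 (64.184.0.0 - 64.191.255.255) -> R14
  64.187.64.0/20 (64.187.64.0 - 64.187.79.255) -> R1
More-specific entries that do NOT match:
  64.187.77.224/29 (64.187.77.224 - 64.187.77.231) does not contain 64.187.77.192
  64.187.77.64/27 (64.187.77.64 - 64.187.77.95) does not contain 64.187.77.192
  64.187.79.192/26 (64.187.79.192 - 64.187.79.255) does not contain 64.187.77.192
  64.187.77.0/25 (64.187.77.0 - 64.187.77.127) does not contain 64.187.77.192
Longest matching prefix is /20 -> next hop R1.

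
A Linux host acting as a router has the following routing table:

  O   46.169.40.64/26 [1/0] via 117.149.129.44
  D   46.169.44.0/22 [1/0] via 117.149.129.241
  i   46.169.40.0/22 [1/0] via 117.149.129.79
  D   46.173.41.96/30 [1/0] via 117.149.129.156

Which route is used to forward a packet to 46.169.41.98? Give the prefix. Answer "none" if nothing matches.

Entries matching 46.169.41.98:
  46.169.40.0/22 (46.169.40.0 - 46.169.43.255)
Most specific is 46.169.40.0/22.

46.169.40.0/22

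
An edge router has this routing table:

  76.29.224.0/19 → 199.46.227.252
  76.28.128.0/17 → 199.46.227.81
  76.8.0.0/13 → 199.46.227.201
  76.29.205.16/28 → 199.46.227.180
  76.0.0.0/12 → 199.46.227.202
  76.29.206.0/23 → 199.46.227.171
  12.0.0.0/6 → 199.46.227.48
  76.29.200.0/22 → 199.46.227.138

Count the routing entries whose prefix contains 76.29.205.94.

0

No listed prefix contains 76.29.205.94.
Total matching entries: 0.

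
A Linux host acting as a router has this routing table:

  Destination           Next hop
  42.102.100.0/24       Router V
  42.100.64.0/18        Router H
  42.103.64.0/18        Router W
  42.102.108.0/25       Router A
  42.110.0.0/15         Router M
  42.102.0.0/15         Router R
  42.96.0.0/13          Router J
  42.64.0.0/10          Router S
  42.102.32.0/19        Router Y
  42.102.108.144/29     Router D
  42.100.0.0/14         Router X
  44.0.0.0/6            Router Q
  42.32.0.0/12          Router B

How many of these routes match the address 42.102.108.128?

Prefixes containing 42.102.108.128:
  42.64.0.0/10 (42.64.0.0 - 42.127.255.255)
  42.96.0.0/13 (42.96.0.0 - 42.103.255.255)
  42.100.0.0/14 (42.100.0.0 - 42.103.255.255)
  42.102.0.0/15 (42.102.0.0 - 42.103.255.255)
Total matching entries: 4.

4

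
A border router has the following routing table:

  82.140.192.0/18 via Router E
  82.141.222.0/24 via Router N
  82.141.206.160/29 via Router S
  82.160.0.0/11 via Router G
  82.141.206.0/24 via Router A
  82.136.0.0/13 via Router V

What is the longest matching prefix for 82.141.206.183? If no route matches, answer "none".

Entries matching 82.141.206.183:
  82.136.0.0/13 (82.136.0.0 - 82.143.255.255)
  82.141.206.0/24 (82.141.206.0 - 82.141.206.255)
Most specific is 82.141.206.0/24.

82.141.206.0/24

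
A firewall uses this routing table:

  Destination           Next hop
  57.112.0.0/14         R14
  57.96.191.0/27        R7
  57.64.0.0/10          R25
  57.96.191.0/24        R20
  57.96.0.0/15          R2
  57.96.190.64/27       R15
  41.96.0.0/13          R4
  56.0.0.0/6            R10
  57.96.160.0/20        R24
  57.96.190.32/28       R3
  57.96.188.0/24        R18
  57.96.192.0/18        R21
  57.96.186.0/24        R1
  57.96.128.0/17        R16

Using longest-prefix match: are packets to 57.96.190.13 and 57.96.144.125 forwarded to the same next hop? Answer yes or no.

yes

57.96.190.13: longest match 57.96.128.0/17 -> R16
57.96.144.125: longest match 57.96.128.0/17 -> R16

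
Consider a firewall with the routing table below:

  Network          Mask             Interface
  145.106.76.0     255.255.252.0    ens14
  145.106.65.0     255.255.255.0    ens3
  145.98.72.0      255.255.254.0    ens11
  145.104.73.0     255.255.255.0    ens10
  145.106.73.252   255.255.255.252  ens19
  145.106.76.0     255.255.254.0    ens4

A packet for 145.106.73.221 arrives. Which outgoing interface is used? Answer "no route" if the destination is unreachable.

no route

No entry's prefix contains 145.106.73.221; there is no default route.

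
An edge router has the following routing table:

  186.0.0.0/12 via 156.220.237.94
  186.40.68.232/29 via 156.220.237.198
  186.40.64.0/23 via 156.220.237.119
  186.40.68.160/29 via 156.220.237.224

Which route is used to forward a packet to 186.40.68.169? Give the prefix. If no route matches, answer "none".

none

186.40.68.169 is outside every listed prefix and there is no default route.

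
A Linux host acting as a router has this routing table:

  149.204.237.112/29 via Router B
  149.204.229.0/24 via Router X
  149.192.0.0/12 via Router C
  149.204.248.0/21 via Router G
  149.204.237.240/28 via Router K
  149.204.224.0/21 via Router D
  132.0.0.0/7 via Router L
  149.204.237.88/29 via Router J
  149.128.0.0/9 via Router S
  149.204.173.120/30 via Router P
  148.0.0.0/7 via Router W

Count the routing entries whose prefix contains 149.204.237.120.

Prefixes containing 149.204.237.120:
  148.0.0.0/7 (148.0.0.0 - 149.255.255.255)
  149.128.0.0/9 (149.128.0.0 - 149.255.255.255)
  149.192.0.0/12 (149.192.0.0 - 149.207.255.255)
Total matching entries: 3.

3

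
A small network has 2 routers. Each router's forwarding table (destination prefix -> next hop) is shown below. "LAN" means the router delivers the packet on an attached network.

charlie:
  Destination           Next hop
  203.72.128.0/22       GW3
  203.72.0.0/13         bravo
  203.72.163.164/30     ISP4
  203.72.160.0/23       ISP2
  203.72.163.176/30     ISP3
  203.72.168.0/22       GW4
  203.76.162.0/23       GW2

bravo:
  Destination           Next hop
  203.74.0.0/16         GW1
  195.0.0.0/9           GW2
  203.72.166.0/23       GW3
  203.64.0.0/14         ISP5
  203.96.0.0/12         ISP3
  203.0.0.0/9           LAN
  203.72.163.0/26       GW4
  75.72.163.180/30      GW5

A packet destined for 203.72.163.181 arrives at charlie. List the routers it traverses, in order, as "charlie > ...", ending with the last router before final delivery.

At charlie: longest match for 203.72.163.181 is 203.72.0.0/13 -> bravo
At bravo: longest match for 203.72.163.181 is 203.0.0.0/9 -> LAN

charlie > bravo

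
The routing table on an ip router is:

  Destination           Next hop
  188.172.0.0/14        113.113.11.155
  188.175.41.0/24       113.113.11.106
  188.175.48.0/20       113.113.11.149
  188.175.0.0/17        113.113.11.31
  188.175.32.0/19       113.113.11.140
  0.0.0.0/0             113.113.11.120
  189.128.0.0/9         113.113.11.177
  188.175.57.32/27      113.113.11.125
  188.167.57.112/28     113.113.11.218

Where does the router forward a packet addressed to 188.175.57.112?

113.113.11.149

Routes whose prefix contains 188.175.57.112:
  0.0.0.0/0 (default, matches everything) -> 113.113.11.120
  188.172.0.0/14 (188.172.0.0 - 188.175.255.255) -> 113.113.11.155
  188.175.0.0/17 (188.175.0.0 - 188.175.127.255) -> 113.113.11.31
  188.175.32.0/19 (188.175.32.0 - 188.175.63.255) -> 113.113.11.140
  188.175.48.0/20 (188.175.48.0 - 188.175.63.255) -> 113.113.11.149
More-specific entries that do NOT match:
  188.167.57.112/28 (188.167.57.112 - 188.167.57.127) does not contain 188.175.57.112
  188.175.57.32/27 (188.175.57.32 - 188.175.57.63) does not contain 188.175.57.112
  188.175.41.0/24 (188.175.41.0 - 188.175.41.255) does not contain 188.175.57.112
Longest matching prefix is /20 -> next hop 113.113.11.149.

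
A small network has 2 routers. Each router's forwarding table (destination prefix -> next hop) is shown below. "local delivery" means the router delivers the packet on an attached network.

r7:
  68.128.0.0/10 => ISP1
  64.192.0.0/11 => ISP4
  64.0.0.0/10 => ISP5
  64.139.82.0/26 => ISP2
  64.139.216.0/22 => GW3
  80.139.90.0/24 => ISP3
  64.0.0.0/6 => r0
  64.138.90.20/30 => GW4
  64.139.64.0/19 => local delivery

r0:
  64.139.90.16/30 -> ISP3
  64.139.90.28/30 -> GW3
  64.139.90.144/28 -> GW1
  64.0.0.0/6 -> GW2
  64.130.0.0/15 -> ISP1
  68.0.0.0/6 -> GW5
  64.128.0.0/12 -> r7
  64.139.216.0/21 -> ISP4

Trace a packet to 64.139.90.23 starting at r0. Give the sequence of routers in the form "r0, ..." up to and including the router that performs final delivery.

r0, r7

At r0: longest match for 64.139.90.23 is 64.128.0.0/12 -> r7
At r7: longest match for 64.139.90.23 is 64.139.64.0/19 -> local delivery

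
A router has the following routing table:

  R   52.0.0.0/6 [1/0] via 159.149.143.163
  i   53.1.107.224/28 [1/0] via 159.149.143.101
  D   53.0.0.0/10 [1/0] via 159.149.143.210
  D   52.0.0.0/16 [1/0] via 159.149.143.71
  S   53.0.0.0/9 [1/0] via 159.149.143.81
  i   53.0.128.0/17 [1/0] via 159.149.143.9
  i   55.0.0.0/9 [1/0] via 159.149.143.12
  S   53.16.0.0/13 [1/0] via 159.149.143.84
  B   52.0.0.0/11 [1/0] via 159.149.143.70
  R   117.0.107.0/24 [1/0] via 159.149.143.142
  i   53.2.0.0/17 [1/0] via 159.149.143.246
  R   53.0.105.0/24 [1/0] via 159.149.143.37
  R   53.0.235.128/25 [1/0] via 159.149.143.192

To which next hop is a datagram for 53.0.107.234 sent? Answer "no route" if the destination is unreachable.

Routes whose prefix contains 53.0.107.234:
  52.0.0.0/6 (52.0.0.0 - 55.255.255.255) -> 159.149.143.163
  53.0.0.0/9 (53.0.0.0 - 53.127.255.255) -> 159.149.143.81
  53.0.0.0/10 (53.0.0.0 - 53.63.255.255) -> 159.149.143.210
More-specific entries that do NOT match:
  53.1.107.224/28 (53.1.107.224 - 53.1.107.239) does not contain 53.0.107.234
  53.0.235.128/25 (53.0.235.128 - 53.0.235.255) does not contain 53.0.107.234
  117.0.107.0/24 (117.0.107.0 - 117.0.107.255) does not contain 53.0.107.234
  53.0.105.0/24 (53.0.105.0 - 53.0.105.255) does not contain 53.0.107.234
  53.0.128.0/17 (53.0.128.0 - 53.0.255.255) does not contain 53.0.107.234
  53.2.0.0/17 (53.2.0.0 - 53.2.127.255) does not contain 53.0.107.234
  52.0.0.0/16 (52.0.0.0 - 52.0.255.255) does not contain 53.0.107.234
  53.16.0.0/13 (53.16.0.0 - 53.23.255.255) does not contain 53.0.107.234
  52.0.0.0/11 (52.0.0.0 - 52.31.255.255) does not contain 53.0.107.234
Longest matching prefix is /10 -> next hop 159.149.143.210.

159.149.143.210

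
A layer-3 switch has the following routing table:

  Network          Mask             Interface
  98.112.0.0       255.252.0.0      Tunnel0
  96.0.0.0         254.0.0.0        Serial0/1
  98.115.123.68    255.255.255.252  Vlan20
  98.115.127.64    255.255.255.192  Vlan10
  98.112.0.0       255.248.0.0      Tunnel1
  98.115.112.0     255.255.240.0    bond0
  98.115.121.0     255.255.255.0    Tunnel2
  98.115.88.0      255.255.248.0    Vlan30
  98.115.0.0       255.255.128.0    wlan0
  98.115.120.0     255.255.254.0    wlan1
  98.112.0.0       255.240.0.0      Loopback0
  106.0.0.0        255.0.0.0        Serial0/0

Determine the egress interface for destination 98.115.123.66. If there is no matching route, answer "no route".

bond0

Routes whose prefix contains 98.115.123.66:
  98.112.0.0/12 (98.112.0.0 - 98.127.255.255) -> Loopback0
  98.112.0.0/13 (98.112.0.0 - 98.119.255.255) -> Tunnel1
  98.112.0.0/14 (98.112.0.0 - 98.115.255.255) -> Tunnel0
  98.115.0.0/17 (98.115.0.0 - 98.115.127.255) -> wlan0
  98.115.112.0/20 (98.115.112.0 - 98.115.127.255) -> bond0
More-specific entries that do NOT match:
  98.115.123.68/30 (98.115.123.68 - 98.115.123.71) does not contain 98.115.123.66
  98.115.127.64/26 (98.115.127.64 - 98.115.127.127) does not contain 98.115.123.66
  98.115.121.0/24 (98.115.121.0 - 98.115.121.255) does not contain 98.115.123.66
  98.115.120.0/23 (98.115.120.0 - 98.115.121.255) does not contain 98.115.123.66
  98.115.88.0/21 (98.115.88.0 - 98.115.95.255) does not contain 98.115.123.66
Longest matching prefix is /20 -> interface bond0.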